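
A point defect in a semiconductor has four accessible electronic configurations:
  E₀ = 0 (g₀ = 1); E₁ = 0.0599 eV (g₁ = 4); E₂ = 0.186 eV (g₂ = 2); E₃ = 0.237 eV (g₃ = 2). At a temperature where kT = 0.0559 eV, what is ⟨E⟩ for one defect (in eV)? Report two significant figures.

0.041 eV

Eᵢ/kT = 0, 1.072, 3.327, 4.240.
Z = Σ gᵢe^(−Eᵢ/kT) = 1·e^(−0) + 4·e^(−1.072) + 2·e^(−3.327) + 2·e^(−4.240) = 1.000 + 1.369 + 0.07180 + 0.02882 = 2.470.
⟨E⟩ = Σ Eᵢ gᵢe^(−Eᵢ/kT) / Z = (0·1.000 + 0.0599·1.369 + 0.186·0.07180 + 0.237·0.02882) / 2.470 = 0.041 eV.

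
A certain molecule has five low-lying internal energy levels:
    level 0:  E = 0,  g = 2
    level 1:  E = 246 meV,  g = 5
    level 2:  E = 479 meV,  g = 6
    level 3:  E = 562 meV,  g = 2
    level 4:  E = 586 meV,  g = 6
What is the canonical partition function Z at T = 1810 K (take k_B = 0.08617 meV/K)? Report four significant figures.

Z = 3.505

k_BT = 0.08617 × 1810 K = 155.968 meV.
Eᵢ/kT = 0, 1.57725, 3.07114, 3.60330, 3.75718.
Z = Σ gᵢe^(−Eᵢ/kT) = 2·e^(−0) + 5·e^(−1.57725) + 6·e^(−3.07114) + 2·e^(−3.60330) + 6·e^(−3.75718) = 2.00000 + 1.03271 + 0.278210 + 0.0544674 + 0.140097 = 3.50548.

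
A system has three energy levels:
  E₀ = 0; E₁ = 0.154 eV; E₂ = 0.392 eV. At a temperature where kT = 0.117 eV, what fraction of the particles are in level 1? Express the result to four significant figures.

Eᵢ/kT = 0, 1.31624, 3.35043.
Z = Σ e^(−Eᵢ/kT) = e^(−0) + e^(−1.31624) + e^(−3.35043) = 1.00000 + 0.268142 + 0.0350693 = 1.30321.
P₁ = e^(−E₁/kT) / Z = 0.268142/1.30321 = 0.2058.

0.2058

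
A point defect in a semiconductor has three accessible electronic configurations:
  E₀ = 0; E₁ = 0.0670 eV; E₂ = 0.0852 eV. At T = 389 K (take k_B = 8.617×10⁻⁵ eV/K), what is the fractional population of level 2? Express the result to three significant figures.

0.0648

k_BT = 8.617×10⁻⁵ × 389 K = 0.033520 eV.
Eᵢ/kT = 0, 1.9988, 2.5418.
Z = Σ e^(−Eᵢ/kT) = e^(−0) + e^(−1.9988) + e^(−2.5418) = 1.0000 + 0.13550 + 0.078725 = 1.2142.
P₂ = e^(−E₂/kT) / Z = 0.078725/1.2142 = 0.0648.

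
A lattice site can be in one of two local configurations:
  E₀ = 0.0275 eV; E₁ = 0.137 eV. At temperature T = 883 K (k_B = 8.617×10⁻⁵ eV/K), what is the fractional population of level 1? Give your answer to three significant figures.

0.192

k_BT = 8.617×10⁻⁵ × 883 K = 0.076088 eV.
Eᵢ/kT = 0.36142, 1.8005.
Z = Σ e^(−Eᵢ/kT) = e^(−0.36142) + e^(−1.8005) = 0.69669 + 0.16522 = 0.86191.
P₁ = e^(−E₁/kT) / Z = 0.16522/0.86191 = 0.192.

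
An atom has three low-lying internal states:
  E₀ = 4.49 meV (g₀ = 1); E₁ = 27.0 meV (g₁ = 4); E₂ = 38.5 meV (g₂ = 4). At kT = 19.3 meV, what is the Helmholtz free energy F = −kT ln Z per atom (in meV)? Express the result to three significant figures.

Eᵢ/kT = 0.23264, 1.3990, 1.9948.
Z = Σ gᵢe^(−Eᵢ/kT) = 1·e^(−0.23264) + 4·e^(−1.3990) + 4·e^(−1.9948) = 0.79244 + 0.98737 + 0.54416 = 2.3240.
F = −kT ln Z = −19.3 × ln(2.3240) = −19.3 × 0.84329 = -16.3 meV.

-16.3 meV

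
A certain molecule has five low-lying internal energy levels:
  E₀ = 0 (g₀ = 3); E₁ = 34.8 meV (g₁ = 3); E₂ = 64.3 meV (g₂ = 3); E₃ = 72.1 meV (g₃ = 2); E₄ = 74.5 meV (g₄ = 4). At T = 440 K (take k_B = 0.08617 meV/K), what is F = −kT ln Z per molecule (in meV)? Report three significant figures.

-65.4 meV

k_BT = 0.08617 × 440 K = 37.915 meV.
Eᵢ/kT = 0, 0.91784, 1.6959, 1.9016, 1.9649.
Z = Σ gᵢe^(−Eᵢ/kT) = 3·e^(−0) + 3·e^(−0.91784) + 3·e^(−1.6959) + 2·e^(−1.9016) + 4·e^(−1.9649) = 3.0000 + 1.1981 + 0.55030 + 0.29866 + 0.56068 = 5.6077.
F = −kT ln Z = −37.915 × ln(5.6077) = −37.915 × 1.7241 = -65.4 meV.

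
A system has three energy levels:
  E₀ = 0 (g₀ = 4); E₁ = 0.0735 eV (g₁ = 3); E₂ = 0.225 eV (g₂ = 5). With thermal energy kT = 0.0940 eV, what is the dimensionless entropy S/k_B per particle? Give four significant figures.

2.134

Eᵢ/kT = 0, 0.781915, 2.39362.
Z = Σ gᵢe^(−Eᵢ/kT) = 4·e^(−0) + 3·e^(−0.781915) + 5·e^(−2.39362) = 4.00000 + 1.37259 + 0.456493 = 5.82908.
⟨E⟩ = Σ EᵢPᵢ = 0.0349277 eV.
S/k_B = ln Z + ⟨E⟩/kT = ln(5.82908) + 0.0349277/0.0940 = 1.76286 + 0.371571 = 2.134.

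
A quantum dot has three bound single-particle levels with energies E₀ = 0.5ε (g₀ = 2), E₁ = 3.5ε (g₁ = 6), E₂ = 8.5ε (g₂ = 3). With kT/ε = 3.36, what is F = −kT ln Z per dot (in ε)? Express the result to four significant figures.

-4.724 ε

Eᵢ/kT = 0.148810, 1.04167, 2.52976.
Z = Σ gᵢe^(−Eᵢ/kT) = 2·e^(−0.148810) + 6·e^(−1.04167) + 3·e^(−2.52976) = 1.72347 + 2.11719 + 0.239034 = 4.07969.
F = −kT ln Z = −3.36 × ln(4.07969) = −3.36 × 1.40602 = -4.724 ε.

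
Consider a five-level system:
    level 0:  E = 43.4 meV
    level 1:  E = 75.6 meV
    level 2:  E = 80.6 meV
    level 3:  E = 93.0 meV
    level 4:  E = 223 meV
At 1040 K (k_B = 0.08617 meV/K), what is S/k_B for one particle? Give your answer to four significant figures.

k_BT = 0.08617 × 1040 K = 89.6168 meV.
Eᵢ/kT = 0.484284, 0.843592, 0.899385, 1.03775, 2.48837.
Z = Σ e^(−Eᵢ/kT) = e^(−0.484284) + e^(−0.843592) + e^(−0.899385) + e^(−1.03775) + e^(−2.48837) = 0.616138 + 0.430163 + 0.406820 + 0.354251 + 0.0830452 = 1.89042.
⟨E⟩ = Σ EᵢPᵢ = 75.9169 meV.
S/k_B = ln Z + ⟨E⟩/kT = ln(1.89042) + 75.9169/89.6168 = 0.636799 + 0.847128 = 1.484.

1.484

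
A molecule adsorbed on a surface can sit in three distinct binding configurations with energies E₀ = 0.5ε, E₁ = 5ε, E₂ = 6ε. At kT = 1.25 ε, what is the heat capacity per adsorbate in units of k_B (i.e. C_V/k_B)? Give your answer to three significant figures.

0.548

Eᵢ/kT = 0.40000, 4.0000, 4.8000.
Z = Σ e^(−Eᵢ/kT) = e^(−0.40000) + e^(−4.0000) + e^(−4.8000) = 0.67032 + 0.018316 + 0.0082297 = 0.69687.
⟨E⟩ = 0.68322 ε, ⟨E²⟩ = 1.3227 ε².
C_V/k_B = (⟨E²⟩ − ⟨E⟩²)/(kT)² = (1.3227 − 0.46679)/1.5625 = 0.548.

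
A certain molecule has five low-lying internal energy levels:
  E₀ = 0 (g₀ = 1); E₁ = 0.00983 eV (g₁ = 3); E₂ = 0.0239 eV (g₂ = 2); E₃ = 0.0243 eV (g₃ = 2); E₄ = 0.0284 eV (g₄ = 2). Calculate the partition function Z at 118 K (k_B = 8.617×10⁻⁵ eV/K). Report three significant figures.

k_BT = 8.617×10⁻⁵ × 118 K = 0.010168 eV.
Eᵢ/kT = 0, 0.96676, 2.3505, 2.3899, 2.7931.
Z = Σ gᵢe^(−Eᵢ/kT) = 1·e^(−0) + 3·e^(−0.96676) + 2·e^(−2.3505) + 2·e^(−2.3899) + 2·e^(−2.7931) = 1.0000 + 1.1409 + 0.19064 + 0.18328 + 0.12246 = 2.6373.

Z = 2.64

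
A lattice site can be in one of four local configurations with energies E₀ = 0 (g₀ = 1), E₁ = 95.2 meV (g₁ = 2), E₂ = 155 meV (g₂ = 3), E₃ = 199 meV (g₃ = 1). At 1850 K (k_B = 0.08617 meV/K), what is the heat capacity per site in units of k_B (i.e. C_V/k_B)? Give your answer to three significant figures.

0.181

k_BT = 0.08617 × 1850 K = 159.41 meV.
Eᵢ/kT = 0, 0.59720, 0.97234, 1.2484.
Z = Σ gᵢe^(−Eᵢ/kT) = 1·e^(−0) + 2·e^(−0.59720) + 3·e^(−0.97234) + 1·e^(−1.2484) = 1.0000 + 1.1007 + 1.1346 + 0.28696 = 3.5223.
⟨E⟩ = 95.890 meV, ⟨E²⟩ = 13797 meV².
C_V/k_B = (⟨E²⟩ − ⟨E⟩²)/(kT)² = (13797 − 9194.9)/25412 = 0.181.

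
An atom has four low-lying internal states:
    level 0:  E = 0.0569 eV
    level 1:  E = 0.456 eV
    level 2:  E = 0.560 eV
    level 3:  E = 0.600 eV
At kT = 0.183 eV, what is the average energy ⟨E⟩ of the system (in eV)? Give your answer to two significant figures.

Eᵢ/kT = 0.3109, 2.492, 3.060, 3.279.
Z = Σ e^(−Eᵢ/kT) = e^(−0.3109) + e^(−2.492) + e^(−3.060) + e^(−3.279) = 0.7328 + 0.08274 + 0.04689 + 0.03767 = 0.9001.
⟨E⟩ = Σ Eᵢ e^(−Eᵢ/kT) / Z = (0.0569·0.7328 + 0.456·0.08274 + 0.560·0.04689 + 0.600·0.03767) / 0.9001 = 0.14 eV.

0.14 eV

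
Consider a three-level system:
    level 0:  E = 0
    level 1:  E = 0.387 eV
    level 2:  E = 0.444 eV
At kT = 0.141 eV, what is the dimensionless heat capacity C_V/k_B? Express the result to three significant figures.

0.742

Eᵢ/kT = 0, 2.7447, 3.1489.
Z = Σ e^(−Eᵢ/kT) = e^(−0) + e^(−2.7447) + e^(−3.1489) = 1.0000 + 0.064268 + 0.042899 = 1.1072.
⟨E⟩ = 0.039667 eV, ⟨E²⟩ = 0.016332 eV².
C_V/k_B = (⟨E²⟩ − ⟨E⟩²)/(kT)² = (0.016332 − 0.0015735)/0.019881 = 0.742.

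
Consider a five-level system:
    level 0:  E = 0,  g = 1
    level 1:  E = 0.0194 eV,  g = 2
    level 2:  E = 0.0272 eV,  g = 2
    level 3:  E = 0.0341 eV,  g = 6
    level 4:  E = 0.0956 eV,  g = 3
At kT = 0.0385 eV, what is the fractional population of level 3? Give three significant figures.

Eᵢ/kT = 0, 0.50390, 0.70649, 0.88571, 2.4831.
Z = Σ gᵢe^(−Eᵢ/kT) = 1·e^(−0) + 2·e^(−0.50390) + 2·e^(−0.70649) + 6·e^(−0.88571) + 3·e^(−2.4831) = 1.0000 + 1.2083 + 0.98675 + 2.4745 + 0.25045 = 5.9200.
P₃ = g₃ e^(−E₃/kT) / Z = 2.4745/5.9200 = 0.418.

0.418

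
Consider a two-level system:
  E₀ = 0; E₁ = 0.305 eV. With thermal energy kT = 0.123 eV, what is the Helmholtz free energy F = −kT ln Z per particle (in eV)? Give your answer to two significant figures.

-0.0099 eV

Eᵢ/kT = 0, 2.480.
Z = Σ e^(−Eᵢ/kT) = e^(−0) + e^(−2.480) = 1.000 + 0.08374 = 1.084.
F = −kT ln Z = −0.123 × ln(1.084) = −0.123 × 0.08066 = -0.0099 eV.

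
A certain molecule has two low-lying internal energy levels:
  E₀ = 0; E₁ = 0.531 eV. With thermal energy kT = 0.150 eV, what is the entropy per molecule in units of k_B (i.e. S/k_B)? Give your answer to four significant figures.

0.1284

Eᵢ/kT = 0, 3.54000.
Z = Σ e^(−Eᵢ/kT) = e^(−0) + e^(−3.54000) = 1.00000 + 0.0290133 = 1.02901.
⟨E⟩ = Σ EᵢPᵢ = 0.0149717 eV.
S/k_B = ln Z + ⟨E⟩/kT = ln(1.02901) + 0.0149717/0.150 = 0.0285972 + 0.0998113 = 0.1284.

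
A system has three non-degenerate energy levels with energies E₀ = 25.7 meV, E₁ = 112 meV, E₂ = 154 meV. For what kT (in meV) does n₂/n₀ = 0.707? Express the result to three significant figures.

370 meV

n₂/n₀ = exp[−(E₂−E₀)/kT] = 0.707.
⇒ (E₂−E₀)/kT = ln(1/0.707) = ln(1.4144) = 0.34671.
kT = 128.3 meV / 0.34671 = 370 meV.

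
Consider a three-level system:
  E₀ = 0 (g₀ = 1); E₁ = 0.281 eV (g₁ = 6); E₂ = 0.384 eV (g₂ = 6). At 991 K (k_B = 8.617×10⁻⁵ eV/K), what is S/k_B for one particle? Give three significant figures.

1.06

k_BT = 8.617×10⁻⁵ × 991 K = 0.085394 eV.
Eᵢ/kT = 0, 3.2906, 4.4968.
Z = Σ gᵢe^(−Eᵢ/kT) = 1·e^(−0) + 6·e^(−3.2906) + 6·e^(−4.4968) = 1.0000 + 0.22339 + 0.066868 = 1.2903.
⟨E⟩ = Σ EᵢPᵢ = 0.068550 eV.
S/k_B = ln Z + ⟨E⟩/kT = ln(1.2903) + 0.068550/0.085394 = 0.25487 + 0.80275 = 1.06.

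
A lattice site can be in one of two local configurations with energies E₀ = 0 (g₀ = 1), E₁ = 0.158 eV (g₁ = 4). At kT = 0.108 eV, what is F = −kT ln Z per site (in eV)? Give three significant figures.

Eᵢ/kT = 0, 1.4630.
Z = Σ gᵢe^(−Eᵢ/kT) = 1·e^(−0) + 4·e^(−1.4630) = 1.0000 + 0.92616 = 1.9262.
F = −kT ln Z = −0.108 × ln(1.9262) = −0.108 × 0.65555 = -0.0708 eV.

-0.0708 eV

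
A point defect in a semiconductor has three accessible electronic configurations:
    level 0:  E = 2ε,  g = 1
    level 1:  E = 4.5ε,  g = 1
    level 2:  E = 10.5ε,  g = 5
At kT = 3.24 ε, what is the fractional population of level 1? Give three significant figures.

0.253

Eᵢ/kT = 0.61728, 1.3889, 3.2407.
Z = Σ gᵢe^(−Eᵢ/kT) = 1·e^(−0.61728) + 1·e^(−1.3889) + 5·e^(−3.2407) = 0.53941 + 0.24935 + 0.19568 = 0.98444.
P₁ = g₁ e^(−E₁/kT) / Z = 0.24935/0.98444 = 0.253.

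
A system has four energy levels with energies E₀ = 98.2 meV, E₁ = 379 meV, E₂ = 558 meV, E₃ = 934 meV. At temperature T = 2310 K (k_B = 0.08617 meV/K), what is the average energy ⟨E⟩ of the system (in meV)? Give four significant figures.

k_BT = 0.08617 × 2310 K = 199.053 meV.
Eᵢ/kT = 0.493336, 1.90402, 2.80327, 4.69222.
Z = Σ e^(−Eᵢ/kT) = e^(−0.493336) + e^(−1.90402) + e^(−2.80327) + e^(−4.69222) = 0.610586 + 0.148969 + 0.0606115 + 0.00916631 = 0.829333.
⟨E⟩ = Σ Eᵢ e^(−Eᵢ/kT) / Z = (98.2·0.610586 + 379·0.148969 + 558·0.0606115 + 934·0.00916631) / 0.829333 = 191.5 meV.

191.5 meV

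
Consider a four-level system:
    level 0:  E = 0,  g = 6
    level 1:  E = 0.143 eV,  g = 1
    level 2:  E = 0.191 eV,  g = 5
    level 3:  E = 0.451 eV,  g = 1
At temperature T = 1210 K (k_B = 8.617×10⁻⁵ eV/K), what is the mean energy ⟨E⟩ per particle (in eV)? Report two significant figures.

0.028 eV

k_BT = 8.617×10⁻⁵ × 1210 K = 0.1043 eV.
Eᵢ/kT = 0, 1.371, 1.831, 4.324.
Z = Σ gᵢe^(−Eᵢ/kT) = 6·e^(−0) + 1·e^(−1.371) + 5·e^(−1.831) + 1·e^(−4.324) = 6.000 + 0.2539 + 0.8013 + 0.01325 = 7.068.
⟨E⟩ = Σ Eᵢ gᵢe^(−Eᵢ/kT) / Z = (0·6.000 + 0.143·0.2539 + 0.191·0.8013 + 0.451·0.01325) / 7.068 = 0.028 eV.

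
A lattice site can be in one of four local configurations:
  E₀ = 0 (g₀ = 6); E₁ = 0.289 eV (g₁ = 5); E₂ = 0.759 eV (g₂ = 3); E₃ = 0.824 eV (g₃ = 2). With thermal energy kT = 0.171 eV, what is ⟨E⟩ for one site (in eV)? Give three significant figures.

Eᵢ/kT = 0, 1.6901, 4.4386, 4.8187.
Z = Σ gᵢe^(−Eᵢ/kT) = 6·e^(−0) + 5·e^(−1.6901) + 3·e^(−4.4386) + 2·e^(−4.8187) = 6.0000 + 0.92251 + 0.035437 + 0.016155 = 6.9741.
⟨E⟩ = Σ Eᵢ gᵢe^(−Eᵢ/kT) / Z = (0·6.0000 + 0.289·0.92251 + 0.759·0.035437 + 0.824·0.016155) / 6.9741 = 0.0440 eV.

0.0440 eV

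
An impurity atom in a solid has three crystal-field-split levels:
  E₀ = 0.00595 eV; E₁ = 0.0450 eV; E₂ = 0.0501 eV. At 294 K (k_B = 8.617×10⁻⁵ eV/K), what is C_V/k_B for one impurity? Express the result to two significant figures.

k_BT = 8.617×10⁻⁵ × 294 K = 0.02533 eV.
Eᵢ/kT = 0.2349, 1.777, 1.978.
Z = Σ e^(−Eᵢ/kT) = e^(−0.2349) + e^(−1.777) + e^(−1.978) = 0.7906 + 0.1691 + 0.1383 = 1.098.
⟨E⟩ = 0.01752 eV, ⟨E²⟩ = 0.0006535 eV².
C_V/k_B = (⟨E²⟩ − ⟨E⟩²)/(kT)² = (0.0006535 − 0.0003070)/0.0006416 = 0.54.

0.54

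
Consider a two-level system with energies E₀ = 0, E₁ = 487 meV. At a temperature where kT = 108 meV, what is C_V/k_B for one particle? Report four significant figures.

Eᵢ/kT = 0, 4.50926.
Z = Σ e^(−Eᵢ/kT) = e^(−0) + e^(−4.50926) = 1.00000 + 0.0110066 = 1.01101.
⟨E⟩ = 5.30184 meV, ⟨E²⟩ = 2582.00 meV².
C_V/k_B = (⟨E²⟩ − ⟨E⟩²)/(kT)² = (2582.00 − 28.1095)/11664.0 = 0.2190.

0.2190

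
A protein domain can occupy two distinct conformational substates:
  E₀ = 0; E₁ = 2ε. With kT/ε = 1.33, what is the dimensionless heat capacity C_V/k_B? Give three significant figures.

Eᵢ/kT = 0, 1.5038.
Z = Σ e^(−Eᵢ/kT) = e^(−0) + e^(−1.5038) = 1.0000 + 0.22228 = 1.2223.
⟨E⟩ = 0.36371 ε, ⟨E²⟩ = 0.72742 ε².
C_V/k_B = (⟨E²⟩ − ⟨E⟩²)/(kT)² = (0.72742 − 0.13228)/1.7689 = 0.336.

0.336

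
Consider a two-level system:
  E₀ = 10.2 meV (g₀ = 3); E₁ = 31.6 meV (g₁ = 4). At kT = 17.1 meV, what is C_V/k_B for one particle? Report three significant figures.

0.313

Eᵢ/kT = 0.59649, 1.8480.
Z = Σ gᵢe^(−Eᵢ/kT) = 3·e^(−0.59649) + 4·e^(−1.8480) = 1.6522 + 0.63021 = 2.2824.
⟨E⟩ = 16.109 meV, ⟨E²⟩ = 351.03 meV².
C_V/k_B = (⟨E²⟩ − ⟨E⟩²)/(kT)² = (351.03 − 259.50)/292.41 = 0.313.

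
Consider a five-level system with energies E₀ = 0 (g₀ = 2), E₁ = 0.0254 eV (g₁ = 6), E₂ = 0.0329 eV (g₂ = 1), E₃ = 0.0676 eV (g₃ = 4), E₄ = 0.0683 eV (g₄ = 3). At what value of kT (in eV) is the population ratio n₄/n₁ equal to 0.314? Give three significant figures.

0.0922 eV

n₄/n₁ = (g₄/g₁) exp[−(E₄−E₁)/kT] = 0.314.
⇒ (E₄−E₁)/kT = ln((3/6)/0.314) = ln(1.5924) = 0.46524.
kT = 0.0429 eV / 0.46524 = 0.0922 eV.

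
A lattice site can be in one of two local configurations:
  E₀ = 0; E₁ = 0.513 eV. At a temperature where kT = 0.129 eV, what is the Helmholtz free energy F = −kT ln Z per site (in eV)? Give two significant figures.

-0.0024 eV

Eᵢ/kT = 0, 3.977.
Z = Σ e^(−Eᵢ/kT) = e^(−0) + e^(−3.977) = 1.000 + 0.01874 = 1.019.
F = −kT ln Z = −0.129 × ln(1.019) = −0.129 × 0.01882 = -0.0024 eV.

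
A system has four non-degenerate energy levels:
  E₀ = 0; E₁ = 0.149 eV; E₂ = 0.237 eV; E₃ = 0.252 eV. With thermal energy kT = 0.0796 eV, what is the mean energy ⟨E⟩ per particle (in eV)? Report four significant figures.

0.03659 eV

Eᵢ/kT = 0, 1.87186, 2.97739, 3.16583.
Z = Σ e^(−Eᵢ/kT) = e^(−0) + e^(−1.87186) + e^(−2.97739) + e^(−3.16583) = 1.00000 + 0.153837 + 0.0509256 + 0.0421791 = 1.24694.
⟨E⟩ = Σ Eᵢ e^(−Eᵢ/kT) / Z = (0·1.00000 + 0.149·0.153837 + 0.237·0.0509256 + 0.252·0.0421791) / 1.24694 = 0.03659 eV.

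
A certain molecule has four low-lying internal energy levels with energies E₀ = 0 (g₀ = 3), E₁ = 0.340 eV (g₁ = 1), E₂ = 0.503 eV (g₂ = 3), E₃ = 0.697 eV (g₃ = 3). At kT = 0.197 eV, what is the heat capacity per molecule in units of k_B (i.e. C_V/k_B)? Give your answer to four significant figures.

0.7786

Eᵢ/kT = 0, 1.72589, 2.55330, 3.53807.
Z = Σ gᵢe^(−Eᵢ/kT) = 3·e^(−0) + 1·e^(−1.72589) + 3·e^(−2.55330) + 3·e^(−3.53807) = 3.00000 + 0.178015 + 0.233473 + 0.0872081 = 3.49870.
⟨E⟩ = 0.0682385 eV, ⟨E²⟩ = 0.0348746 eV².
C_V/k_B = (⟨E²⟩ − ⟨E⟩²)/(kT)² = (0.0348746 − 0.00465649)/0.0388090 = 0.7786.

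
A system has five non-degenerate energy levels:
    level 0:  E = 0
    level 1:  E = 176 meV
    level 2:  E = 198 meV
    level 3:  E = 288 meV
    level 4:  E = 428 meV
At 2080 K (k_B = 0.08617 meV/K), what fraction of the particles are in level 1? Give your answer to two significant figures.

k_BT = 0.08617 × 2080 K = 179.2 meV.
Eᵢ/kT = 0, 0.9821, 1.105, 1.607, 2.388.
Z = Σ e^(−Eᵢ/kT) = e^(−0) + e^(−0.9821) + e^(−1.105) + e^(−1.607) + e^(−2.388) = 1.000 + 0.3745 + 0.3312 + 0.2005 + 0.09181 = 1.998.
P₁ = e^(−E₁/kT) / Z = 0.3745/1.998 = 0.19.

0.19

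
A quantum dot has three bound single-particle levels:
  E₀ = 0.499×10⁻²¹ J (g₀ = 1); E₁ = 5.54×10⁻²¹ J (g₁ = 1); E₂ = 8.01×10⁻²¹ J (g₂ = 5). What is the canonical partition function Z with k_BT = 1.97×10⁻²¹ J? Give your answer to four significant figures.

Z = 0.9220

Eᵢ/kT = 0.253299, 2.81218, 4.06599.
Z = Σ gᵢe^(−Eᵢ/kT) = 1·e^(−0.253299) + 1·e^(−2.81218) + 5·e^(−4.06599) = 0.776236 + 0.0600739 + 0.0857300 = 0.922040.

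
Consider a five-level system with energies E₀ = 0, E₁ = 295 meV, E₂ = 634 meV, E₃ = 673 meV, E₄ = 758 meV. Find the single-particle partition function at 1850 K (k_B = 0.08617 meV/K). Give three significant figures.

k_BT = 0.08617 × 1850 K = 159.41 meV.
Eᵢ/kT = 0, 1.8506, 3.9772, 4.2218, 4.7550.
Z = Σ e^(−Eᵢ/kT) = e^(−0) + e^(−1.8506) + e^(−3.9772) + e^(−4.2218) + e^(−4.7550) = 1.0000 + 0.15714 + 0.018738 + 0.014672 + 0.0086085 = 1.1992.

Z = 1.20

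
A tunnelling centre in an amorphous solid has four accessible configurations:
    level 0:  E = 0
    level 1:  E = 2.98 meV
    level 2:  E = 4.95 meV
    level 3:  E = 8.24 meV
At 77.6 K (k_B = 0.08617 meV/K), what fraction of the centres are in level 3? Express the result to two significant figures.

0.12

k_BT = 0.08617 × 77.6 K = 6.687 meV.
Eᵢ/kT = 0, 0.4456, 0.7402, 1.232.
Z = Σ e^(−Eᵢ/kT) = e^(−0) + e^(−0.4456) + e^(−0.7402) + e^(−1.232) = 1.000 + 0.6404 + 0.4770 + 0.2917 = 2.409.
P₃ = e^(−E₃/kT) / Z = 0.2917/2.409 = 0.12.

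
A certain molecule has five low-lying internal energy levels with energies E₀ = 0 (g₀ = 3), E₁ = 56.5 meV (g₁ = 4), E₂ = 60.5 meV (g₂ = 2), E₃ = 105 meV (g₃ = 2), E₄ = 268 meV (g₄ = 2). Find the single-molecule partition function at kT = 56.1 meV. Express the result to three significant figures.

Eᵢ/kT = 0, 1.0071, 1.0784, 1.8717, 4.7772.
Z = Σ gᵢe^(−Eᵢ/kT) = 3·e^(−0) + 4·e^(−1.0071) + 2·e^(−1.0784) + 2·e^(−1.8717) + 2·e^(−4.7772) = 3.0000 + 1.4611 + 0.68028 + 0.30772 + 0.016839 = 5.4659.

Z = 5.47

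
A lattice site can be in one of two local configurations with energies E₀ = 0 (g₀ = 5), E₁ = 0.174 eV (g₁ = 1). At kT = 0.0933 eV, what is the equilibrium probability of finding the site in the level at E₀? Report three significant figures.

Eᵢ/kT = 0, 1.8650.
Z = Σ gᵢe^(−Eᵢ/kT) = 5·e^(−0) + 1·e^(−1.8650) = 5.0000 + 0.15490 = 5.1549.
P₀ = g₀ e^(−E₀/kT) / Z = 5.0000/5.1549 = 0.970.

0.970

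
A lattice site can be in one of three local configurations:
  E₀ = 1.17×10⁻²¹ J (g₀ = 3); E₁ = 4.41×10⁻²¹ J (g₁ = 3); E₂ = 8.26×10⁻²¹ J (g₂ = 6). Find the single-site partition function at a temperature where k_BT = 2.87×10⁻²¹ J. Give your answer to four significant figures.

Z = 2.978

Eᵢ/kT = 0.407666, 1.53659, 2.87805.
Z = Σ gᵢe^(−Eᵢ/kT) = 3·e^(−0.407666) + 3·e^(−1.53659) + 6·e^(−2.87805) = 1.99560 + 0.645340 + 0.337466 = 2.97841.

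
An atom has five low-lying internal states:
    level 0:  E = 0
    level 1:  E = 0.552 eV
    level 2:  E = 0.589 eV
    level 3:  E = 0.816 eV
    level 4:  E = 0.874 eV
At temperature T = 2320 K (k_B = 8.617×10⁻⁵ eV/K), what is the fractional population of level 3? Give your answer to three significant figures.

0.0147

k_BT = 8.617×10⁻⁵ × 2320 K = 0.19991 eV.
Eᵢ/kT = 0, 2.7612, 2.9463, 4.0818, 4.3720.
Z = Σ e^(−Eᵢ/kT) = e^(−0) + e^(−2.7612) + e^(−2.9463) + e^(−4.0818) + e^(−4.3720) = 1.0000 + 0.063216 + 0.052534 + 0.016877 + 0.012626 = 1.1453.
P₃ = e^(−E₃/kT) / Z = 0.016877/1.1453 = 0.0147.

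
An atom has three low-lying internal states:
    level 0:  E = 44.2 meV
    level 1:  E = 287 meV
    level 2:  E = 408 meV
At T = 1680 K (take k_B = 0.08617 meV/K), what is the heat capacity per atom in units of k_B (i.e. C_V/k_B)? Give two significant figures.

k_BT = 0.08617 × 1680 K = 144.8 meV.
Eᵢ/kT = 0.3052, 1.982, 2.818.
Z = Σ e^(−Eᵢ/kT) = e^(−0.3052) + e^(−1.982) + e^(−2.818) = 0.7370 + 0.1378 + 0.05973 = 0.9345.
⟨E⟩ = 103.3 meV, ⟨E²⟩ = 24330 meV².
C_V/k_B = (⟨E²⟩ − ⟨E⟩²)/(kT)² = (24330 − 10670)/20970 = 0.65.

0.65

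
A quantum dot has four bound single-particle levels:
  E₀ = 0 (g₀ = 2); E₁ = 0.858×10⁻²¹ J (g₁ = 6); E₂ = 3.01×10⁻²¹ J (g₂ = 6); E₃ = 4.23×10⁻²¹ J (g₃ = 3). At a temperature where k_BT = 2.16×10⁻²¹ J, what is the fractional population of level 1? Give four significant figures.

Eᵢ/kT = 0, 0.397222, 1.39352, 1.95833.
Z = Σ gᵢe^(−Eᵢ/kT) = 2·e^(−0) + 6·e^(−0.397222) + 6·e^(−1.39352) + 3·e^(−1.95833) = 2.00000 + 4.03311 + 1.48920 + 0.423282 = 7.94559.
P₁ = g₁ e^(−E₁/kT) / Z = 4.03311/7.94559 = 0.5076.

0.5076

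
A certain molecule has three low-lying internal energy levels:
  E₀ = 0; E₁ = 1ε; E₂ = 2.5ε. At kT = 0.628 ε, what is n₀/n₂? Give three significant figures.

n₀/n₂ = exp[−(E₀−E₂)/kT] = exp(−(-2.5ε)/(0.628ε)) = exp(3.9809) = 53.6.

53.6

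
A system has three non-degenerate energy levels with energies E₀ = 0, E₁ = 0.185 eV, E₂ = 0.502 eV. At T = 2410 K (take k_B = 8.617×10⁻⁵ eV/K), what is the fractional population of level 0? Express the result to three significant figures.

k_BT = 8.617×10⁻⁵ × 2410 K = 0.20767 eV.
Eᵢ/kT = 0, 0.89084, 2.4173.
Z = Σ e^(−Eᵢ/kT) = e^(−0) + e^(−0.89084) + e^(−2.4173) = 1.0000 + 0.41031 + 0.089162 = 1.4995.
P₀ = e^(−E₀/kT) / Z = 1.0000/1.4995 = 0.667.

0.667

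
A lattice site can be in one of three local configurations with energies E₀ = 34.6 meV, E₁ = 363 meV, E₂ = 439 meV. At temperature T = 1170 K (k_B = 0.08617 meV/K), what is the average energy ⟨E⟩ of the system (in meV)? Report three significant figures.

53.5 meV

k_BT = 0.08617 × 1170 K = 100.82 meV.
Eᵢ/kT = 0.34319, 3.6005, 4.3543.
Z = Σ e^(−Eᵢ/kT) = e^(−0.34319) + e^(−3.6005) + e^(−4.3543) = 0.70950 + 0.027310 + 0.012851 = 0.74966.
⟨E⟩ = Σ Eᵢ e^(−Eᵢ/kT) / Z = (34.6·0.70950 + 363·0.027310 + 439·0.012851) / 0.74966 = 53.5 meV.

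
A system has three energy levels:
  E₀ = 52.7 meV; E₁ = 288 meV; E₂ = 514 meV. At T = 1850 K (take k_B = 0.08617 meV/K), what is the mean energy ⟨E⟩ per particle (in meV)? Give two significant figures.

110 meV

k_BT = 0.08617 × 1850 K = 159.4 meV.
Eᵢ/kT = 0.3306, 1.807, 3.225.
Z = Σ e^(−Eᵢ/kT) = e^(−0.3306) + e^(−1.807) + e^(−3.225) = 0.7185 + 0.1641 + 0.03976 = 0.9224.
⟨E⟩ = Σ Eᵢ e^(−Eᵢ/kT) / Z = (52.7·0.7185 + 288·0.1641 + 514·0.03976) / 0.9224 = 110 meV.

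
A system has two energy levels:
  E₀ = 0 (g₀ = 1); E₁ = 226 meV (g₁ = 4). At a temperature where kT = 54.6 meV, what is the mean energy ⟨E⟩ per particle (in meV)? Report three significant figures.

Eᵢ/kT = 0, 4.1392.
Z = Σ gᵢe^(−Eᵢ/kT) = 1·e^(−0) + 4·e^(−4.1392) = 1.0000 + 0.063742 = 1.0637.
⟨E⟩ = Σ Eᵢ gᵢe^(−Eᵢ/kT) / Z = (0·1.0000 + 226·0.063742) / 1.0637 = 13.5 meV.

13.5 meV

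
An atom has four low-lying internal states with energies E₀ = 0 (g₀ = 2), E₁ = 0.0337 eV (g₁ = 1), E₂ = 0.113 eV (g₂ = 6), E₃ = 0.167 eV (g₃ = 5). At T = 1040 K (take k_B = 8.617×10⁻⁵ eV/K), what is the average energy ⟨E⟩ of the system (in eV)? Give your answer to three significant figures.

k_BT = 8.617×10⁻⁵ × 1040 K = 0.089617 eV.
Eᵢ/kT = 0, 0.37604, 1.2609, 1.8635.
Z = Σ gᵢe^(−Eᵢ/kT) = 2·e^(−0) + 1·e^(−0.37604) + 6·e^(−1.2609) + 5·e^(−1.8635) = 2.0000 + 0.68657 + 1.7004 + 0.77564 = 5.1626.
⟨E⟩ = Σ Eᵢ gᵢe^(−Eᵢ/kT) / Z = (0·2.0000 + 0.0337·0.68657 + 0.113·1.7004 + 0.167·0.77564) / 5.1626 = 0.0668 eV.

0.0668 eV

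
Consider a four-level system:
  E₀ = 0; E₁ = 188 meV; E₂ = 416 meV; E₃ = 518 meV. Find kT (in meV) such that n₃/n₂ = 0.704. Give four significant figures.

290.6 meV

n₃/n₂ = exp[−(E₃−E₂)/kT] = 0.704.
⇒ (E₃−E₂)/kT = ln(1/0.704) = ln(1.42045) = 0.350974.
kT = 102 meV / 0.350974 = 290.6 meV.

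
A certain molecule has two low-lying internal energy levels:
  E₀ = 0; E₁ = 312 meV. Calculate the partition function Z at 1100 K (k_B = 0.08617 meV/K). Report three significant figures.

k_BT = 0.08617 × 1100 K = 94.787 meV.
Eᵢ/kT = 0, 3.2916.
Z = Σ e^(−Eᵢ/kT) = e^(−0) + e^(−3.2916) = 1.0000 + 0.037194 = 1.0372.

Z = 1.04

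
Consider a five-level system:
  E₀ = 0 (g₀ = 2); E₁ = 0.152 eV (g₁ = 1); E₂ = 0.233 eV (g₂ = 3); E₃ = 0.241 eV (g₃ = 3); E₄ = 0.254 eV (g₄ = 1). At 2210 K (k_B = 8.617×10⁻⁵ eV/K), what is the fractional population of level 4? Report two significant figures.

0.059

k_BT = 8.617×10⁻⁵ × 2210 K = 0.1904 eV.
Eᵢ/kT = 0, 0.7983, 1.224, 1.266, 1.334.
Z = Σ gᵢe^(−Eᵢ/kT) = 2·e^(−0) + 1·e^(−0.7983) + 3·e^(−1.224) + 3·e^(−1.266) + 1·e^(−1.334) = 2.000 + 0.4501 + 0.8822 + 0.8459 + 0.2634 = 4.442.
P₄ = g₄ e^(−E₄/kT) / Z = 0.2634/4.442 = 0.059.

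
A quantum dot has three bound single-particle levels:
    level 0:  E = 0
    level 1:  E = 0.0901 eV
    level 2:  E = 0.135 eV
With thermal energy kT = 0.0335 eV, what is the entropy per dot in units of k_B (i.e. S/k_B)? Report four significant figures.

Eᵢ/kT = 0, 2.68955, 4.02985.
Z = Σ e^(−Eᵢ/kT) = e^(−0) + e^(−2.68955) + e^(−4.02985) = 1.00000 + 0.0679115 + 0.0177770 = 1.08569.
⟨E⟩ = Σ EᵢPᵢ = 0.00784637 eV.
S/k_B = ln Z + ⟨E⟩/kT = ln(1.08569) + 0.00784637/0.0335 = 0.0822157 + 0.234220 = 0.3164.

0.3164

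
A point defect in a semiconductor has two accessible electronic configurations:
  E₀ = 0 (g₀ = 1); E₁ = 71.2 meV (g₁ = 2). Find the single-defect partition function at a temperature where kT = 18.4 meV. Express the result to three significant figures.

Eᵢ/kT = 0, 3.8696.
Z = Σ gᵢe^(−Eᵢ/kT) = 1·e^(−0) + 2·e^(−3.8696) = 1.0000 + 0.041733 = 1.0417.

Z = 1.04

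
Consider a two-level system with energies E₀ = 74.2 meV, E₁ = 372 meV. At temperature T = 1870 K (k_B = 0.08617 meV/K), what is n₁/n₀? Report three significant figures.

k_BT = 0.08617 × 1870 K = 161.14 meV.
n₁/n₀ = exp[−(E₁−E₀)/kT] = exp(−(297.8 meV)/(161.14 meV)) = exp(-1.8481) = 0.158.

0.158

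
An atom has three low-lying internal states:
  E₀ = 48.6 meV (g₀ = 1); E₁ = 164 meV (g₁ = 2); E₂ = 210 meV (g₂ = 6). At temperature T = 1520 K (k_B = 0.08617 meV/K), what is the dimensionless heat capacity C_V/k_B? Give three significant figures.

0.272

k_BT = 0.08617 × 1520 K = 130.98 meV.
Eᵢ/kT = 0.37105, 1.2521, 1.6033.
Z = Σ gᵢe^(−Eᵢ/kT) = 1·e^(−0.37105) + 2·e^(−1.2521) + 6·e^(−1.6033) = 0.69001 + 0.57181 + 1.2074 = 2.4692.
⟨E⟩ = 154.25 meV, ⟨E²⟩ = 28453 meV².
C_V/k_B = (⟨E²⟩ − ⟨E⟩²)/(kT)² = (28453 − 23793)/17156 = 0.272.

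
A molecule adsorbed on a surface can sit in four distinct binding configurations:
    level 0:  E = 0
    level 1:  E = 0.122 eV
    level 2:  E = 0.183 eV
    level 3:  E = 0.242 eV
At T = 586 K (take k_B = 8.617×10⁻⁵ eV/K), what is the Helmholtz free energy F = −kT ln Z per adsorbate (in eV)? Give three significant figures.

k_BT = 8.617×10⁻⁵ × 586 K = 0.050496 eV.
Eᵢ/kT = 0, 2.4160, 3.6240, 4.7925.
Z = Σ e^(−Eᵢ/kT) = e^(−0) + e^(−2.4160) + e^(−3.6240) + e^(−4.7925) = 1.0000 + 0.089278 + 0.026676 + 0.0082917 = 1.1242.
F = −kT ln Z = −0.050496 × ln(1.1242) = −0.050496 × 0.11707 = -0.00591 eV.

-0.00591 eV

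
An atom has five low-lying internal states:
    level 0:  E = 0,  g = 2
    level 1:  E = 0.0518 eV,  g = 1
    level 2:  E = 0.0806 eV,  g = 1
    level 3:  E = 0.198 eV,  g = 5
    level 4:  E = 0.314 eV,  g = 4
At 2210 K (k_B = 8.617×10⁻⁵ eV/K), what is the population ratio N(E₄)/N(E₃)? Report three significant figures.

k_BT = 8.617×10⁻⁵ × 2210 K = 0.19044 eV.
n₄/n₃ = (g₄/g₃) exp[−(E₄−E₃)/kT] = (4/5) × exp(−(0.116 eV)/(0.19044 eV)) = (4/5) × exp(-0.60912) = 0.435.

0.435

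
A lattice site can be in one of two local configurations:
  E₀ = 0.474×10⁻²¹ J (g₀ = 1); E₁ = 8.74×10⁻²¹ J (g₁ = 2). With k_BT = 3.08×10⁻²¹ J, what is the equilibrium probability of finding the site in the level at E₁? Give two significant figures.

0.12

Eᵢ/kT = 0.1539, 2.838.
Z = Σ gᵢe^(−Eᵢ/kT) = 1·e^(−0.1539) + 2·e^(−2.838) = 0.8574 + 0.1171 = 0.9745.
P₁ = g₁ e^(−E₁/kT) / Z = 0.1171/0.9745 = 0.12.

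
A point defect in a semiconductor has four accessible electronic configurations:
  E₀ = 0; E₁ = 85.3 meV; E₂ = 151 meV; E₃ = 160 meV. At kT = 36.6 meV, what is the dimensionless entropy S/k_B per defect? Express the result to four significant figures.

Eᵢ/kT = 0, 2.33060, 4.12568, 4.37158.
Z = Σ e^(−Eᵢ/kT) = e^(−0) + e^(−2.33060) + e^(−4.12568) + e^(−4.37158) = 1.00000 + 0.0972374 + 0.0161525 + 0.0126313 = 1.12602.
⟨E⟩ = Σ EᵢPᵢ = 11.3270 meV.
S/k_B = ln Z + ⟨E⟩/kT = ln(1.12602) + 11.3270/36.6 = 0.118689 + 0.309481 = 0.4282.

0.4282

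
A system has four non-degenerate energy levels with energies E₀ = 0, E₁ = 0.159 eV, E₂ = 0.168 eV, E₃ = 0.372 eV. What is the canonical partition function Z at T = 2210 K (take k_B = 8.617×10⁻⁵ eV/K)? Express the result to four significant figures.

k_BT = 8.617×10⁻⁵ × 2210 K = 0.190436 eV.
Eᵢ/kT = 0, 0.834926, 0.882186, 1.95341.
Z = Σ e^(−Eᵢ/kT) = e^(−0) + e^(−0.834926) + e^(−0.882186) + e^(−1.95341) = 1.00000 + 0.433907 + 0.413877 + 0.141790 = 1.98957.

Z = 1.990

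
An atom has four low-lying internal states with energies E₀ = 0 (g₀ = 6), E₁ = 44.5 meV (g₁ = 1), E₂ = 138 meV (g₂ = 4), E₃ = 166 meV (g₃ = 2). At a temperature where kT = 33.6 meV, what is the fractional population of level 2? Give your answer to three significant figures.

0.0104

Eᵢ/kT = 0, 1.3244, 4.1071, 4.9405.
Z = Σ gᵢe^(−Eᵢ/kT) = 6·e^(−0) + 1·e^(−1.3244) + 4·e^(−4.1071) + 2·e^(−4.9405) = 6.0000 + 0.26596 + 0.065822 + 0.014302 = 6.3461.
P₂ = g₂ e^(−E₂/kT) / Z = 0.065822/6.3461 = 0.0104.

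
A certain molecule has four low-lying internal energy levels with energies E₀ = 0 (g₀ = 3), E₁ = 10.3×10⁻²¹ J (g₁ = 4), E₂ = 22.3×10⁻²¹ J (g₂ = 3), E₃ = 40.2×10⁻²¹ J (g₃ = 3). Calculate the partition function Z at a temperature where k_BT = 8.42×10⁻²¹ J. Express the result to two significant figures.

Z = 4.4

Eᵢ/kT = 0, 1.223, 2.648, 4.774.
Z = Σ gᵢe^(−Eᵢ/kT) = 3·e^(−0) + 4·e^(−1.223) + 3·e^(−2.648) + 3·e^(−4.774) = 3.000 + 1.177 + 0.2124 + 0.02534 = 4.415.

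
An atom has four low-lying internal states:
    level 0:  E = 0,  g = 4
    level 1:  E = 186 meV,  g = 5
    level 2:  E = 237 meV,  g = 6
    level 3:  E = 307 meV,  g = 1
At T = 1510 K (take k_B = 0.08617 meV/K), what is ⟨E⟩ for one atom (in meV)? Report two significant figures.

77 meV

k_BT = 0.08617 × 1510 K = 130.1 meV.
Eᵢ/kT = 0, 1.430, 1.822, 2.360.
Z = Σ gᵢe^(−Eᵢ/kT) = 4·e^(−0) + 5·e^(−1.430) + 6·e^(−1.822) + 1·e^(−2.360) = 4.000 + 1.197 + 0.9702 + 0.09442 = 6.262.
⟨E⟩ = Σ Eᵢ gᵢe^(−Eᵢ/kT) / Z = (0·4.000 + 186·1.197 + 237·0.9702 + 307·0.09442) / 6.262 = 77 meV.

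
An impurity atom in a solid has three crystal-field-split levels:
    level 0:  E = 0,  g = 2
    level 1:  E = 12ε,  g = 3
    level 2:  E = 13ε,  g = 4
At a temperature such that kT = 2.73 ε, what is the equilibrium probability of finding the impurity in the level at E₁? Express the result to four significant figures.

Eᵢ/kT = 0, 4.39560, 4.76190.
Z = Σ gᵢe^(−Eᵢ/kT) = 2·e^(−0) + 3·e^(−4.39560) + 4·e^(−4.76190) = 2.00000 + 0.0369944 + 0.0341974 = 2.07119.
P₁ = g₁ e^(−E₁/kT) / Z = 0.0369944/2.07119 = 0.01786.

0.01786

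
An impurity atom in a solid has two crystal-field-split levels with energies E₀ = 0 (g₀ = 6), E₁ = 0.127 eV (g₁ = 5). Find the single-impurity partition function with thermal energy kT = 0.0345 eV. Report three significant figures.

Z = 6.13

Eᵢ/kT = 0, 3.6812.
Z = Σ gᵢe^(−Eᵢ/kT) = 6·e^(−0) + 5·e^(−3.6812) = 6.0000 + 0.12596 = 6.1260.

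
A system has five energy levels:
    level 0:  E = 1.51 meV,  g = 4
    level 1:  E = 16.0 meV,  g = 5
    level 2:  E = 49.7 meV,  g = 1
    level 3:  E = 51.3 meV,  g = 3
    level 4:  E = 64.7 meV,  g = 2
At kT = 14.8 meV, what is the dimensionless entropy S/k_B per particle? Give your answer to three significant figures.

Eᵢ/kT = 0.10203, 1.0811, 3.3581, 3.4662, 4.3716.
Z = Σ gᵢe^(−Eᵢ/kT) = 4·e^(−0.10203) + 5·e^(−1.0811) + 1·e^(−3.3581) + 3·e^(−3.4662) + 2·e^(−4.3716) = 3.6120 + 1.6961 + 0.034801 + 0.093707 + 0.025262 = 5.4619.
⟨E⟩ = Σ EᵢPᵢ = 7.4631 meV.
S/k_B = ln Z + ⟨E⟩/kT = ln(5.4619) + 7.4631/14.8 = 1.6978 + 0.50426 = 2.20.

2.20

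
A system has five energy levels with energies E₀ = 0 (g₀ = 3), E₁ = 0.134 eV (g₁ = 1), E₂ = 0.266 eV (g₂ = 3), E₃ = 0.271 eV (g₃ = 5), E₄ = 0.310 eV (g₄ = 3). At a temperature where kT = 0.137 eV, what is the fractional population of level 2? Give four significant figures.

0.08948

Eᵢ/kT = 0, 0.978102, 1.94161, 1.97810, 2.26277.
Z = Σ gᵢe^(−Eᵢ/kT) = 3·e^(−0) + 1·e^(−0.978102) + 3·e^(−1.94161) + 5·e^(−1.97810) + 3·e^(−2.26277) = 3.00000 + 0.376024 + 0.430418 + 0.691659 + 0.312186 = 4.81029.
P₂ = g₂ e^(−E₂/kT) / Z = 0.430418/4.81029 = 0.08948.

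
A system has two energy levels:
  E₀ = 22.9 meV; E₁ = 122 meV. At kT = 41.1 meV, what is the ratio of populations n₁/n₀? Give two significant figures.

n₁/n₀ = exp[−(E₁−E₀)/kT] = exp(−(99.1 meV)/(41.1 meV)) = exp(-2.411) = 0.090.

0.090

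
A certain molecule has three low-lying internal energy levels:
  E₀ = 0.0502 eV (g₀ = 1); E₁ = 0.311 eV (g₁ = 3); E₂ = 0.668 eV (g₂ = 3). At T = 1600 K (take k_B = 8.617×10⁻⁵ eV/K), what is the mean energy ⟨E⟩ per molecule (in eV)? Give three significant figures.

0.144 eV

k_BT = 8.617×10⁻⁵ × 1600 K = 0.13787 eV.
Eᵢ/kT = 0.36411, 2.2557, 4.8451.
Z = Σ gᵢe^(−Eᵢ/kT) = 1·e^(−0.36411) + 3·e^(−2.2557) + 3·e^(−4.8451) = 0.69481 + 0.31440 + 0.023600 = 1.0328.
⟨E⟩ = Σ Eᵢ gᵢe^(−Eᵢ/kT) / Z = (0.0502·0.69481 + 0.311·0.31440 + 0.668·0.023600) / 1.0328 = 0.144 eV.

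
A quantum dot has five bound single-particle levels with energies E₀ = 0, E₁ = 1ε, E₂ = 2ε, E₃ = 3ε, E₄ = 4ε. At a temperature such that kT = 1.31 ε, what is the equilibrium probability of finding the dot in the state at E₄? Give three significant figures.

Eᵢ/kT = 0, 0.76336, 1.5267, 2.2901, 3.0534.
Z = Σ e^(−Eᵢ/kT) = e^(−0) + e^(−0.76336) + e^(−1.5267) + e^(−2.2901) + e^(−3.0534) = 1.0000 + 0.46610 + 0.21725 + 0.10126 + 0.047198 = 1.8318.
P₄ = e^(−E₄/kT) / Z = 0.047198/1.8318 = 0.0258.

0.0258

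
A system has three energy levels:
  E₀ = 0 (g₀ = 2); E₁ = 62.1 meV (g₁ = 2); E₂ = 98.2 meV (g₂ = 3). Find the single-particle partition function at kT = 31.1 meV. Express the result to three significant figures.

Z = 2.40

Eᵢ/kT = 0, 1.9968, 3.1576.
Z = Σ gᵢe^(−Eᵢ/kT) = 2·e^(−0) + 2·e^(−1.9968) + 3·e^(−3.1576) = 2.0000 + 0.27154 + 0.12758 = 2.3991.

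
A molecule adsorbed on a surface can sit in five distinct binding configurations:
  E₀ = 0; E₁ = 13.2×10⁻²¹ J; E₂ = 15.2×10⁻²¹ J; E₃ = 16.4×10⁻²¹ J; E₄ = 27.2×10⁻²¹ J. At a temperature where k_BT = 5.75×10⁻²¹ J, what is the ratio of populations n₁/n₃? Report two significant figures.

1.7

n₁/n₃ = exp[−(E₁−E₃)/kT] = exp(−(-3.2 ×10⁻²¹ J)/(5.75 ×10⁻²¹ J)) = exp(0.5565) = 1.7.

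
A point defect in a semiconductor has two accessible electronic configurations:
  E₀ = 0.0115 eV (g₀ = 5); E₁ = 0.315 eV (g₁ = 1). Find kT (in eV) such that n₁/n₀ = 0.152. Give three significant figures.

n₁/n₀ = (g₁/g₀) exp[−(E₁−E₀)/kT] = 0.152.
⇒ (E₁−E₀)/kT = ln((1/5)/0.152) = ln(1.3158) = 0.27444.
kT = 0.3035 eV / 0.27444 = 1.11 eV.

1.11 eV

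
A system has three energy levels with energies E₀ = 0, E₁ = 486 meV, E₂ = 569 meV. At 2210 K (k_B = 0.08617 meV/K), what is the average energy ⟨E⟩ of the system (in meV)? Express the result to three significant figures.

k_BT = 0.08617 × 2210 K = 190.44 meV.
Eᵢ/kT = 0, 2.5520, 2.9878.
Z = Σ e^(−Eᵢ/kT) = e^(−0) + e^(−2.5520) + e^(−2.9878) = 1.0000 + 0.077926 + 0.050398 = 1.1283.
⟨E⟩ = Σ Eᵢ e^(−Eᵢ/kT) / Z = (0·1.0000 + 486·0.077926 + 569·0.050398) / 1.1283 = 59.0 meV.

59.0 meV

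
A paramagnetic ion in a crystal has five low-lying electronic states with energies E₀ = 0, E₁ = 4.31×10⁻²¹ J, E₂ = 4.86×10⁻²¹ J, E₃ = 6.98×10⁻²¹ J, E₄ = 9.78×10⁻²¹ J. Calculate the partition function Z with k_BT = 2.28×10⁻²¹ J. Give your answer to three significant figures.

Z = 1.33

Eᵢ/kT = 0, 1.8904, 2.1316, 3.0614, 4.2895.
Z = Σ e^(−Eᵢ/kT) = e^(−0) + e^(−1.8904) + e^(−2.1316) + e^(−3.0614) + e^(−4.2895) = 1.0000 + 0.15101 + 0.11865 + 0.046822 + 0.013712 = 1.3302.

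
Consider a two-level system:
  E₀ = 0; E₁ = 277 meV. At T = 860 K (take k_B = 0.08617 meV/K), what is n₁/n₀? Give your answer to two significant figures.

0.024

k_BT = 0.08617 × 860 K = 74.11 meV.
n₁/n₀ = exp[−(E₁−E₀)/kT] = exp(−(277 meV)/(74.11 meV)) = exp(-3.738) = 0.024.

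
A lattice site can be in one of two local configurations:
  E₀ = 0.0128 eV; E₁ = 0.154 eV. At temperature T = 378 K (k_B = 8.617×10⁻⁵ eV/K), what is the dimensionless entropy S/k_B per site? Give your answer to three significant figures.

0.0691

k_BT = 8.617×10⁻⁵ × 378 K = 0.032572 eV.
Eᵢ/kT = 0.39298, 4.7280.
Z = Σ e^(−Eᵢ/kT) = e^(−0.39298) + e^(−4.7280) = 0.67504 + 0.0088441 = 0.68388.
⟨E⟩ = Σ EᵢPᵢ = 0.014626 eV.
S/k_B = ln Z + ⟨E⟩/kT = ln(0.68388) + 0.014626/0.032572 = -0.37997 + 0.44904 = 0.0691.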